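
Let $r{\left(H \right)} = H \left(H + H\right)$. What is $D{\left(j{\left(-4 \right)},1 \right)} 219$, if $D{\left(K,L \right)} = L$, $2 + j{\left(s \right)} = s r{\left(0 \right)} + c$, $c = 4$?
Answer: $219$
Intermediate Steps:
$r{\left(H \right)} = 2 H^{2}$ ($r{\left(H \right)} = H 2 H = 2 H^{2}$)
$j{\left(s \right)} = 2$ ($j{\left(s \right)} = -2 + \left(s 2 \cdot 0^{2} + 4\right) = -2 + \left(s 2 \cdot 0 + 4\right) = -2 + \left(s 0 + 4\right) = -2 + \left(0 + 4\right) = -2 + 4 = 2$)
$D{\left(j{\left(-4 \right)},1 \right)} 219 = 1 \cdot 219 = 219$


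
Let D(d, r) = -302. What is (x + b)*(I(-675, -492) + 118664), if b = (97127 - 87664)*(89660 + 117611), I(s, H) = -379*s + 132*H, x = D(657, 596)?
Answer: 607143163657195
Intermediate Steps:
x = -302
b = 1961405473 (b = 9463*207271 = 1961405473)
(x + b)*(I(-675, -492) + 118664) = (-302 + 1961405473)*((-379*(-675) + 132*(-492)) + 118664) = 1961405171*((255825 - 64944) + 118664) = 1961405171*(190881 + 118664) = 1961405171*309545 = 607143163657195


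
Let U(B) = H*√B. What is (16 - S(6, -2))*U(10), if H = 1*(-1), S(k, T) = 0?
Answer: -16*√10 ≈ -50.596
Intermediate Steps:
H = -1
U(B) = -√B
(16 - S(6, -2))*U(10) = (16 - 1*0)*(-√10) = (16 + 0)*(-√10) = 16*(-√10) = -16*√10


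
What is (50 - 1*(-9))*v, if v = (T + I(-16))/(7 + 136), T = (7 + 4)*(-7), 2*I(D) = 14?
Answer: -4130/143 ≈ -28.881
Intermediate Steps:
I(D) = 7 (I(D) = (½)*14 = 7)
T = -77 (T = 11*(-7) = -77)
v = -70/143 (v = (-77 + 7)/(7 + 136) = -70/143 ≈ -0.48951)
(50 - 1*(-9))*v = (50 - 1*(-9))*(-70/143) = (50 + 9)*(-70/143) = 59*(-70/143) = -4130/143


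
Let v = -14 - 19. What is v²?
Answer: 1089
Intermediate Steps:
v = -33
v² = (-33)² = 1089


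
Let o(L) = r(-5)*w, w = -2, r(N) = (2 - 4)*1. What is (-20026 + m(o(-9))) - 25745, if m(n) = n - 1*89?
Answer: -45856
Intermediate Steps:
r(N) = -2 (r(N) = -2*1 = -2)
o(L) = 4 (o(L) = -2*(-2) = 4)
m(n) = -89 + n (m(n) = n - 89 = -89 + n)
(-20026 + m(o(-9))) - 25745 = (-20026 + (-89 + 4)) - 25745 = (-20026 - 85) - 25745 = -20111 - 25745 = -45856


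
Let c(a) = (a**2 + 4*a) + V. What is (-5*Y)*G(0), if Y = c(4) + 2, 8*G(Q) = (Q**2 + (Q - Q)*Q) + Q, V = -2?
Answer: 0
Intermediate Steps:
c(a) = -2 + a**2 + 4*a (c(a) = (a**2 + 4*a) - 2 = -2 + a**2 + 4*a)
G(Q) = Q/8 + Q**2/8 (G(Q) = ((Q**2 + (Q - Q)*Q) + Q)/8 = ((Q**2 + 0*Q) + Q)/8 = ((Q**2 + 0) + Q)/8 = (Q**2 + Q)/8 = (Q + Q**2)/8 = Q/8 + Q**2/8)
Y = 32 (Y = (-2 + 4**2 + 4*4) + 2 = (-2 + 16 + 16) + 2 = 30 + 2 = 32)
(-5*Y)*G(0) = (-5*32)*((1/8)*0*(1 + 0)) = -20*0 = -160*0 = 0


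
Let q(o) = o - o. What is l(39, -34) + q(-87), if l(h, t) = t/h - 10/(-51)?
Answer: -448/663 ≈ -0.67572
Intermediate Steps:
l(h, t) = 10/51 + t/h (l(h, t) = t/h - 10*(-1/51) = t/h + 10/51 = 10/51 + t/h)
q(o) = 0
l(39, -34) + q(-87) = (10/51 - 34/39) + 0 = -448/663 + 0 = -448/663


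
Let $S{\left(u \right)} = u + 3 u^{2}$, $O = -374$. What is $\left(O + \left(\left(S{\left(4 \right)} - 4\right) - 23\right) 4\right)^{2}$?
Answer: $75076$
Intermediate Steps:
$\left(O + \left(\left(S{\left(4 \right)} - 4\right) - 23\right) 4\right)^{2} = \left(-374 + \left(\left(4 \left(1 + 3 \cdot 4\right) - 4\right) - 23\right) 4\right)^{2} = \left(-374 + \left(\left(4 \left(1 + 12\right) - 4\right) - 23\right) 4\right)^{2} = \left(-374 + \left(\left(4 \cdot 13 - 4\right) - 23\right) 4\right)^{2} = \left(-374 + \left(\left(52 - 4\right) - 23\right) 4\right)^{2} = \left(-374 + \left(48 - 23\right) 4\right)^{2} = \left(-374 + 25 \cdot 4\right)^{2} = \left(-374 + 100\right)^{2} = \left(-274\right)^{2} = 75076$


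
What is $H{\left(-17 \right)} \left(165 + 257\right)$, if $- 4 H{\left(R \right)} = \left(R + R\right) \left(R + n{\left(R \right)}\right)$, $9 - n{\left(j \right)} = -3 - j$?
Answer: $-78914$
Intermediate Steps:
$n{\left(j \right)} = 12 + j$ ($n{\left(j \right)} = 9 - \left(-3 - j\right) = 9 + \left(3 + j\right) = 12 + j$)
$H{\left(R \right)} = - \frac{R \left(12 + 2 R\right)}{2}$ ($H{\left(R \right)} = - \frac{\left(R + R\right) \left(R + \left(12 + R\right)\right)}{4} = - \frac{2 R \left(12 + 2 R\right)}{4} = - \frac{R \left(12 + 2 R\right)}{2}$)
$H{\left(-17 \right)} \left(165 + 257\right) = \left(-1\right) \left(-17\right) \left(6 - 17\right) \left(165 + 257\right) = \left(-1\right) \left(-17\right) \left(-11\right) 422 = \left(-187\right) 422 = -78914$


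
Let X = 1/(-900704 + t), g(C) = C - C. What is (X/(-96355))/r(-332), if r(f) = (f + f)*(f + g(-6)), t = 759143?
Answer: 1/3006935003449440 ≈ 3.3256e-16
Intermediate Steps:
g(C) = 0
r(f) = 2*f² (r(f) = (f + f)*(f + 0) = (2*f)*f = 2*f²)
X = -1/141561 (X = 1/(-900704 + 759143) = 1/(-141561) = -1/141561 ≈ -7.0641e-6)
(X/(-96355))/r(-332) = (-1/141561/(-96355))/((2*(-332)²)) = (-1/141561*(-1/96355))/((2*110224)) = (1/13640110155)/220448 = (1/13640110155)*(1/220448) = 1/3006935003449440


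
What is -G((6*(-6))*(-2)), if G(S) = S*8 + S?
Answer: -648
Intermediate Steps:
G(S) = 9*S (G(S) = 8*S + S = 9*S)
-G((6*(-6))*(-2)) = -9*(6*(-6))*(-2) = -9*(-36*(-2)) = -9*72 = -1*648 = -648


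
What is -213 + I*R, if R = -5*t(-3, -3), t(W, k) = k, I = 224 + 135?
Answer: 5172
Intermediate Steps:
I = 359
R = 15 (R = -5*(-3) = 15)
-213 + I*R = -213 + 359*15 = -213 + 5385 = 5172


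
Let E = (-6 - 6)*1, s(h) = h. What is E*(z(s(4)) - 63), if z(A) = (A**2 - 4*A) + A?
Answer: 708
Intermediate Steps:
z(A) = A**2 - 3*A
E = -12 (E = -12*1 = -12)
E*(z(s(4)) - 63) = -12*(4*(-3 + 4) - 63) = -12*(4*1 - 63) = -12*(4 - 63) = -12*(-59) = 708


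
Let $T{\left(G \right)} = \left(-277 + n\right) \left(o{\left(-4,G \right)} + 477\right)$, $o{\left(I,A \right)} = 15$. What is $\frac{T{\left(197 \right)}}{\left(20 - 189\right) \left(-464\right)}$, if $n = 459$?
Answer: $\frac{861}{754} \approx 1.1419$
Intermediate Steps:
$T{\left(G \right)} = 89544$ ($T{\left(G \right)} = \left(-277 + 459\right) \left(15 + 477\right) = 182 \cdot 492 = 89544$)
$\frac{T{\left(197 \right)}}{\left(20 - 189\right) \left(-464\right)} = \frac{89544}{\left(20 - 189\right) \left(-464\right)} = \frac{89544}{\left(-169\right) \left(-464\right)} = \frac{89544}{78416} = 89544 \cdot \frac{1}{78416} = \frac{861}{754}$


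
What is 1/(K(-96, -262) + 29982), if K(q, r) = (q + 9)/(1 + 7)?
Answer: 8/239769 ≈ 3.3365e-5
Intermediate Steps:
K(q, r) = 9/8 + q/8 (K(q, r) = (9 + q)/8 = 9/8 + q/8)
1/(K(-96, -262) + 29982) = 1/((9/8 + (⅛)*(-96)) + 29982) = 1/((9/8 - 12) + 29982) = 1/(-87/8 + 29982) = 1/(239769/8) = 8/239769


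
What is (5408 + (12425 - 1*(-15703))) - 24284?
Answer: 9252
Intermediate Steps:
(5408 + (12425 - 1*(-15703))) - 24284 = (5408 + (12425 + 15703)) - 24284 = (5408 + 28128) - 24284 = 33536 - 24284 = 9252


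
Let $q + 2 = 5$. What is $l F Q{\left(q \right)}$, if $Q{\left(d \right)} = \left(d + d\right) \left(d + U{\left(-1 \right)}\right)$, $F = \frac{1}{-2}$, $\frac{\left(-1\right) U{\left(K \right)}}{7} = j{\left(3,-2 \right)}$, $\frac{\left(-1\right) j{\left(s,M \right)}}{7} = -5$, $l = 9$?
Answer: $6534$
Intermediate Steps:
$q = 3$ ($q = -2 + 5 = 3$)
$j{\left(s,M \right)} = 35$ ($j{\left(s,M \right)} = \left(-7\right) \left(-5\right) = 35$)
$U{\left(K \right)} = -245$ ($U{\left(K \right)} = \left(-7\right) 35 = -245$)
$F = - \frac{1}{2} \approx -0.5$
$Q{\left(d \right)} = 2 d \left(-245 + d\right)$ ($Q{\left(d \right)} = \left(d + d\right) \left(d - 245\right) = 2 d \left(-245 + d\right)$)
$l F Q{\left(q \right)} = 9 \left(- \frac{1}{2}\right) 2 \cdot 3 \left(-245 + 3\right) = - \frac{9 \cdot 2 \cdot 3 \left(-242\right)}{2} = \left(- \frac{9}{2}\right) \left(-1452\right) = 6534$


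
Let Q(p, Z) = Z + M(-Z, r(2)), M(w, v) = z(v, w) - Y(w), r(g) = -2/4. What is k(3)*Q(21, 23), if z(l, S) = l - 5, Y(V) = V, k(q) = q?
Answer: 243/2 ≈ 121.50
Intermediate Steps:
r(g) = -½ (r(g) = -2*¼ = -½)
z(l, S) = -5 + l
M(w, v) = -5 + v - w (M(w, v) = (-5 + v) - w = -5 + v - w)
Q(p, Z) = -11/2 + 2*Z (Q(p, Z) = Z + (-5 - ½ - (-1)*Z) = Z + (-5 - ½ + Z) = Z + (-11/2 + Z) = -11/2 + 2*Z)
k(3)*Q(21, 23) = 3*(-11/2 + 2*23) = 3*(-11/2 + 46) = 3*(81/2) = 243/2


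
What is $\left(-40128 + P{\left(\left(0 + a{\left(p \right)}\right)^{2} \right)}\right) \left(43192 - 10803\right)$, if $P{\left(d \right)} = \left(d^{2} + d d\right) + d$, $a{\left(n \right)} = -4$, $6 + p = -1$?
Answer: $-1282604400$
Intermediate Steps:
$p = -7$ ($p = -6 - 1 = -7$)
$P{\left(d \right)} = d + 2 d^{2}$ ($P{\left(d \right)} = \left(d^{2} + d^{2}\right) + d = 2 d^{2} + d = d + 2 d^{2}$)
$\left(-40128 + P{\left(\left(0 + a{\left(p \right)}\right)^{2} \right)}\right) \left(43192 - 10803\right) = \left(-40128 + \left(0 - 4\right)^{2} \left(1 + 2 \left(0 - 4\right)^{2}\right)\right) \left(43192 - 10803\right) = \left(-40128 + \left(-4\right)^{2} \left(1 + 2 \left(-4\right)^{2}\right)\right) 32389 = \left(-40128 + 16 \left(1 + 2 \cdot 16\right)\right) 32389 = \left(-40128 + 16 \left(1 + 32\right)\right) 32389 = \left(-40128 + 16 \cdot 33\right) 32389 = \left(-40128 + 528\right) 32389 = \left(-39600\right) 32389 = -1282604400$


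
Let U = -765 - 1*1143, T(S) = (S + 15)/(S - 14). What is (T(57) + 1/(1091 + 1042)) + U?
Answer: -174846233/91719 ≈ -1906.3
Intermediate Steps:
T(S) = (15 + S)/(-14 + S)
U = -1908 (U = -765 - 1143 = -1908)
(T(57) + 1/(1091 + 1042)) + U = ((15 + 57)/(-14 + 57) + 1/(1091 + 1042)) - 1908 = (72/43 + 1/2133) - 1908 = 153619/91719 - 1908 = -174846233/91719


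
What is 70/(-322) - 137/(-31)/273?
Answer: -39164/194649 ≈ -0.20120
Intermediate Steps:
70/(-322) - 137/(-31)/273 = 70*(-1/322) - 137*(-1/31)*(1/273) = -5/23 + (137/31)*(1/273) = -5/23 + 137/8463 = -39164/194649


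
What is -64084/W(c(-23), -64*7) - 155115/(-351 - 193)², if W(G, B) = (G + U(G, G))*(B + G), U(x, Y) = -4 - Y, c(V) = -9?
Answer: -4812078211/135242752 ≈ -35.581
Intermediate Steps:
W(G, B) = -4*B - 4*G (W(G, B) = (G + (-4 - G))*(B + G) = -4*(B + G) = -4*B - 4*G)
-64084/W(c(-23), -64*7) - 155115/(-351 - 193)² = -64084/(-(-256)*7 - 4*(-9)) - 155115/(-351 - 193)² = -64084/(-4*(-448) + 36) - 155115/((-544)²) = -64084/(1792 + 36) - 155115/295936 = -64084/1828 - 155115*1/295936 = -64084*1/1828 - 155115/295936 = -16021/457 - 155115/295936 = -4812078211/135242752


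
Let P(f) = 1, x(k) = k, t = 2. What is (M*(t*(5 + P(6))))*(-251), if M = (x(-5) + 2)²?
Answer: -27108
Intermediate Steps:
M = 9 (M = (-5 + 2)² = (-3)² = 9)
(M*(t*(5 + P(6))))*(-251) = (9*(2*(5 + 1)))*(-251) = (9*(2*6))*(-251) = (9*12)*(-251) = 108*(-251) = -27108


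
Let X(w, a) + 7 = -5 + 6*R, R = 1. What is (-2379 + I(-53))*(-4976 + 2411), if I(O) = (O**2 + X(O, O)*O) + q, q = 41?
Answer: -2023785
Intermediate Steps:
X(w, a) = -6 (X(w, a) = -7 + (-5 + 6*1) = -7 + (-5 + 6) = -7 + 1 = -6)
I(O) = 41 + O**2 - 6*O (I(O) = (O**2 - 6*O) + 41 = 41 + O**2 - 6*O)
(-2379 + I(-53))*(-4976 + 2411) = (-2379 + (41 + (-53)**2 - 6*(-53)))*(-4976 + 2411) = (-2379 + (41 + 2809 + 318))*(-2565) = (-2379 + 3168)*(-2565) = 789*(-2565) = -2023785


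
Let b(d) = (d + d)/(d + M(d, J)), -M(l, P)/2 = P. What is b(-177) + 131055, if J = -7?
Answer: 21362319/163 ≈ 1.3106e+5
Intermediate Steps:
M(l, P) = -2*P
b(d) = 2*d/(14 + d) (b(d) = (d + d)/(d - 2*(-7)) = (2*d)/(d + 14) = (2*d)/(14 + d) = 2*d/(14 + d))
b(-177) + 131055 = 2*(-177)/(14 - 177) + 131055 = 2*(-177)/(-163) + 131055 = 2*(-177)*(-1/163) + 131055 = 354/163 + 131055 = 21362319/163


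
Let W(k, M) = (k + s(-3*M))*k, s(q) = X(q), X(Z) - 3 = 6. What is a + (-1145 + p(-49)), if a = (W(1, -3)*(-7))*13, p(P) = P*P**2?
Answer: -119704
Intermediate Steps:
X(Z) = 9 (X(Z) = 3 + 6 = 9)
p(P) = P**3
s(q) = 9
W(k, M) = k*(9 + k) (W(k, M) = (k + 9)*k = (9 + k)*k = k*(9 + k))
a = -910 (a = ((1*(9 + 1))*(-7))*13 = ((1*10)*(-7))*13 = (10*(-7))*13 = -70*13 = -910)
a + (-1145 + p(-49)) = -910 + (-1145 + (-49)**3) = -910 + (-1145 - 117649) = -910 - 118794 = -119704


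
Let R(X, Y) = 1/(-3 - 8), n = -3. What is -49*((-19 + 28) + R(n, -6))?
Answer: -4802/11 ≈ -436.55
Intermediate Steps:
R(X, Y) = -1/11 (R(X, Y) = 1/(-11) = -1/11)
-49*((-19 + 28) + R(n, -6)) = -49*((-19 + 28) - 1/11) = -49*(9 - 1/11) = -49*98/11 = -4802/11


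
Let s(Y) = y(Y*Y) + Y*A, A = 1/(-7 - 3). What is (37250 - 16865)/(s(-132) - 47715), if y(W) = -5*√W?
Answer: -33975/80603 ≈ -0.42151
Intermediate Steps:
A = -⅒ (A = 1/(-10) = -⅒ ≈ -0.10000)
s(Y) = -5*√(Y²) - Y/10 (s(Y) = -5*√(Y²) + Y*(-⅒) = -5*√(Y²) - Y/10)
(37250 - 16865)/(s(-132) - 47715) = (37250 - 16865)/((-5*√((-132)²) - ⅒*(-132)) - 47715) = 20385/((-5*√17424 + 66/5) - 47715) = 20385/((-5*132 + 66/5) - 47715) = 20385/((-660 + 66/5) - 47715) = 20385/(-3234/5 - 47715) = 20385/(-241809/5) = 20385*(-5/241809) = -33975/80603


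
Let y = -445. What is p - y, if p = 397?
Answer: 842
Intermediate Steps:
p - y = 397 - 1*(-445) = 397 + 445 = 842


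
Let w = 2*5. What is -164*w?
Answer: -1640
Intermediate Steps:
w = 10
-164*w = -164*10 = -1640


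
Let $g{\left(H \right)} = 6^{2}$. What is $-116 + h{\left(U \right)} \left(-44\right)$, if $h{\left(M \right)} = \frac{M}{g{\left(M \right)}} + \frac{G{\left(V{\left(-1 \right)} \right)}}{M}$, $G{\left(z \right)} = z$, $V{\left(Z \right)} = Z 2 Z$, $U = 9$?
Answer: $- \frac{1231}{9} \approx -136.78$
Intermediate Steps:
$V{\left(Z \right)} = 2 Z^{2}$ ($V{\left(Z \right)} = 2 Z Z = 2 Z^{2}$)
$g{\left(H \right)} = 36$
$h{\left(M \right)} = \frac{2}{M} + \frac{M}{36}$ ($h{\left(M \right)} = \frac{M}{36} + \frac{2 \left(-1\right)^{2}}{M} = M \frac{1}{36} + \frac{2 \cdot 1}{M} = \frac{M}{36} + \frac{2}{M} = \frac{2}{M} + \frac{M}{36}$)
$-116 + h{\left(U \right)} \left(-44\right) = -116 + \left(\frac{2}{9} + \frac{1}{36} \cdot 9\right) \left(-44\right) = -116 + \left(2 \cdot \frac{1}{9} + \frac{1}{4}\right) \left(-44\right) = -116 + \left(\frac{2}{9} + \frac{1}{4}\right) \left(-44\right) = -116 + \frac{17}{36} \left(-44\right) = -116 - \frac{187}{9} = - \frac{1231}{9}$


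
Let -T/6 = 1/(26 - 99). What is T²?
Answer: 36/5329 ≈ 0.0067555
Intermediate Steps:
T = 6/73 (T = -6/(26 - 99) = -6/(-73) = -6*(-1/73) = 6/73 ≈ 0.082192)
T² = (6/73)² = 36/5329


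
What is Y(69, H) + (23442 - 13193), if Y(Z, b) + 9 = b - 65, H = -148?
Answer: 10027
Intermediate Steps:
Y(Z, b) = -74 + b (Y(Z, b) = -9 + (b - 65) = -9 + (-65 + b) = -74 + b)
Y(69, H) + (23442 - 13193) = (-74 - 148) + (23442 - 13193) = -222 + 10249 = 10027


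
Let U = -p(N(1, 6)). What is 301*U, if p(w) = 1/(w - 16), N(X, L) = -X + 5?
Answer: 301/12 ≈ 25.083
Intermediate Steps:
N(X, L) = 5 - X
p(w) = 1/(-16 + w)
U = 1/12 (U = -1/(-16 + (5 - 1*1)) = -1/(-16 + (5 - 1)) = -1/(-16 + 4) = -1/(-12) = -1*(-1/12) = 1/12 ≈ 0.083333)
301*U = 301*(1/12) = 301/12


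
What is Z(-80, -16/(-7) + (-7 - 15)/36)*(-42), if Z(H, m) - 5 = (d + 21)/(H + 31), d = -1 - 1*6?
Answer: -198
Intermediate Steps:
d = -7 (d = -1 - 6 = -7)
Z(H, m) = 5 + 14/(31 + H) (Z(H, m) = 5 + (-7 + 21)/(H + 31) = 5 + 14/(31 + H))
Z(-80, -16/(-7) + (-7 - 15)/36)*(-42) = ((169 + 5*(-80))/(31 - 80))*(-42) = ((169 - 400)/(-49))*(-42) = -1/49*(-231)*(-42) = (33/7)*(-42) = -198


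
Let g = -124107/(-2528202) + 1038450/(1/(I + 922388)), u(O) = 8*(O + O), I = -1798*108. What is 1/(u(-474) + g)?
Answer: 842734/637278346616095913 ≈ 1.3224e-12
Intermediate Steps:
I = -194184
u(O) = 16*O (u(O) = 8*(2*O) = 16*O)
g = 637278353007390569/842734 (g = -124107/(-2528202) + 1038450/(1/(-194184 + 922388)) = -124107*(-1/2528202) + 1038450/(1/728204) = 41369/842734 + 1038450/(1/728204) = 41369/842734 + 1038450*728204 = 41369/842734 + 756203443800 = 637278353007390569/842734 ≈ 7.5620e+11)
1/(u(-474) + g) = 1/(16*(-474) + 637278353007390569/842734) = 1/(-7584 + 637278353007390569/842734) = 1/(637278346616095913/842734) = 842734/637278346616095913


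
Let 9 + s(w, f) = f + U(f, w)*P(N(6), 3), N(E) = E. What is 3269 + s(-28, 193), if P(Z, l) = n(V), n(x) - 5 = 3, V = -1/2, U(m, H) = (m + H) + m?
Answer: 6317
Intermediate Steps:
U(m, H) = H + 2*m (U(m, H) = (H + m) + m = H + 2*m)
V = -½ (V = -1*½ = -½ ≈ -0.50000)
n(x) = 8 (n(x) = 5 + 3 = 8)
P(Z, l) = 8
s(w, f) = -9 + 8*w + 17*f (s(w, f) = -9 + (f + (w + 2*f)*8) = -9 + (f + (8*w + 16*f)) = -9 + (8*w + 17*f) = -9 + 8*w + 17*f)
3269 + s(-28, 193) = 3269 + (-9 + 8*(-28) + 17*193) = 3269 + (-9 - 224 + 3281) = 3269 + 3048 = 6317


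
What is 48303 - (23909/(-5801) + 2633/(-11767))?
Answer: 3297477118437/68260367 ≈ 48307.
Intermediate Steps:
48303 - (23909/(-5801) + 2633/(-11767)) = 48303 - (23909*(-1/5801) + 2633*(-1/11767)) = 48303 - (-23909/5801 - 2633/11767) = 48303 - 1*(-296611236/68260367) = 48303 + 296611236/68260367 = 3297477118437/68260367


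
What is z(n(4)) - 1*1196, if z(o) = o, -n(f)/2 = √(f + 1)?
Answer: -1196 - 2*√5 ≈ -1200.5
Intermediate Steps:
n(f) = -2*√(1 + f) (n(f) = -2*√(f + 1) = -2*√(1 + f))
z(n(4)) - 1*1196 = -2*√(1 + 4) - 1*1196 = -2*√5 - 1196 = -1196 - 2*√5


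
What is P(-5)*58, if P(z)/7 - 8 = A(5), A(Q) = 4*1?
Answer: 4872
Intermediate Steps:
A(Q) = 4
P(z) = 84 (P(z) = 56 + 7*4 = 56 + 28 = 84)
P(-5)*58 = 84*58 = 4872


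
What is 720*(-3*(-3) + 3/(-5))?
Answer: 6048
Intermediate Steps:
720*(-3*(-3) + 3/(-5)) = 720*(9 + 3*(-1/5)) = 720*(9 - 3/5) = 720*(42/5) = 6048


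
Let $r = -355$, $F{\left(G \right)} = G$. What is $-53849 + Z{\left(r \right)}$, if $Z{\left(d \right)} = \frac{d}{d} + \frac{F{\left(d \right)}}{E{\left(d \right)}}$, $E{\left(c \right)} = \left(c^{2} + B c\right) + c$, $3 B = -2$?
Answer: $- \frac{57294275}{1064} \approx -53848.0$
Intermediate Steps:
$B = - \frac{2}{3}$ ($B = \frac{1}{3} \left(-2\right) = - \frac{2}{3} \approx -0.66667$)
$E{\left(c \right)} = c^{2} + \frac{c}{3}$ ($E{\left(c \right)} = \left(c^{2} - \frac{2 c}{3}\right) + c = c^{2} + \frac{c}{3}$)
$Z{\left(d \right)} = 1 + \frac{1}{\frac{1}{3} + d}$ ($Z{\left(d \right)} = \frac{d}{d} + \frac{d}{d \left(\frac{1}{3} + d\right)} = 1 + d \frac{1}{d \left(\frac{1}{3} + d\right)} = 1 + \frac{1}{\frac{1}{3} + d}$)
$-53849 + Z{\left(r \right)} = -53849 + \frac{4 + 3 \left(-355\right)}{1 + 3 \left(-355\right)} = -53849 + \frac{4 - 1065}{1 - 1065} = -53849 + \frac{1}{-1064} \left(-1061\right) = -53849 - - \frac{1061}{1064} = -53849 + \frac{1061}{1064} = - \frac{57294275}{1064}$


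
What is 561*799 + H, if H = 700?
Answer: 448939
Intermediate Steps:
561*799 + H = 561*799 + 700 = 448239 + 700 = 448939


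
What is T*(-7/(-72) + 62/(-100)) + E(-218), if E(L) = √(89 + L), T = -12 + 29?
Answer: -15997/1800 + I*√129 ≈ -8.8872 + 11.358*I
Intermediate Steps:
T = 17
T*(-7/(-72) + 62/(-100)) + E(-218) = 17*(-7/(-72) + 62/(-100)) + √(89 - 218) = 17*(-7*(-1/72) + 62*(-1/100)) + √(-129) = 17*(7/72 - 31/50) + I*√129 = 17*(-941/1800) + I*√129 = -15997/1800 + I*√129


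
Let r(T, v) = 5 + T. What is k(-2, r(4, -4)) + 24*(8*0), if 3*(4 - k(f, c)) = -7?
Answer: 19/3 ≈ 6.3333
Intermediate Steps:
k(f, c) = 19/3 (k(f, c) = 4 - ⅓*(-7) = 4 + 7/3 = 19/3)
k(-2, r(4, -4)) + 24*(8*0) = 19/3 + 24*(8*0) = 19/3 + 24*0 = 19/3 + 0 = 19/3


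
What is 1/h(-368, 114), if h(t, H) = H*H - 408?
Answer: 1/12588 ≈ 7.9441e-5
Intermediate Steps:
h(t, H) = -408 + H² (h(t, H) = H² - 408 = -408 + H²)
1/h(-368, 114) = 1/(-408 + 114²) = 1/(-408 + 12996) = 1/12588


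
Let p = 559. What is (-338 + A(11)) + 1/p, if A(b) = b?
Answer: -182792/559 ≈ -327.00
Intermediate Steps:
(-338 + A(11)) + 1/p = (-338 + 11) + 1/559 = -327 + 1/559 = -182792/559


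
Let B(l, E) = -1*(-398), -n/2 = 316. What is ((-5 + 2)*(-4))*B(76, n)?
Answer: 4776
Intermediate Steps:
n = -632 (n = -2*316 = -632)
B(l, E) = 398
((-5 + 2)*(-4))*B(76, n) = ((-5 + 2)*(-4))*398 = -3*(-4)*398 = 12*398 = 4776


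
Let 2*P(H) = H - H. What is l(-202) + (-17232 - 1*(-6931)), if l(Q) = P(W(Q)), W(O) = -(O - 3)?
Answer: -10301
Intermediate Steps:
W(O) = 3 - O (W(O) = -(-3 + O) = 3 - O)
P(H) = 0 (P(H) = (H - H)/2 = (½)*0 = 0)
l(Q) = 0
l(-202) + (-17232 - 1*(-6931)) = 0 + (-17232 - 1*(-6931)) = 0 + (-17232 + 6931) = 0 - 10301 = -10301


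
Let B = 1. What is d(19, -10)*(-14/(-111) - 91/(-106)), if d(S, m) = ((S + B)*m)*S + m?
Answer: -7356475/1961 ≈ -3751.4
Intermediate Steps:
d(S, m) = m + S*m*(1 + S) (d(S, m) = ((S + 1)*m)*S + m = ((1 + S)*m)*S + m = (m*(1 + S))*S + m = S*m*(1 + S) + m = m + S*m*(1 + S))
d(19, -10)*(-14/(-111) - 91/(-106)) = (-10*(1 + 19 + 19²))*(-14/(-111) - 91/(-106)) = (-10*(1 + 19 + 361))*(-14*(-1/111) - 91*(-1/106)) = (-10*381)*(14/111 + 91/106) = -3810*11585/11766 = -7356475/1961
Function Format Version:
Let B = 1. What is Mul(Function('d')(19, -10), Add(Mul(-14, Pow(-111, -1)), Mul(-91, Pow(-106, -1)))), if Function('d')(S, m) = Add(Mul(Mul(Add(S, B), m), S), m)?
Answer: Rational(-7356475, 1961) ≈ -3751.4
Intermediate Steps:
Function('d')(S, m) = Add(m, Mul(S, m, Add(1, S))) (Function('d')(S, m) = Add(Mul(Mul(Add(S, 1), m), S), m) = Add(Mul(Mul(Add(1, S), m), S), m) = Add(Mul(Mul(m, Add(1, S)), S), m) = Add(Mul(S, m, Add(1, S)), m) = Add(m, Mul(S, m, Add(1, S))))
Mul(Function('d')(19, -10), Add(Mul(-14, Pow(-111, -1)), Mul(-91, Pow(-106, -1)))) = Mul(Mul(-10, Add(1, 19, Pow(19, 2))), Add(Mul(-14, Pow(-111, -1)), Mul(-91, Pow(-106, -1)))) = Mul(Mul(-10, Add(1, 19, 361)), Add(Mul(-14, Rational(-1, 111)), Mul(-91, Rational(-1, 106)))) = Mul(Mul(-10, 381), Add(Rational(14, 111), Rational(91, 106))) = Mul(-3810, Rational(11585, 11766)) = Rational(-7356475, 1961)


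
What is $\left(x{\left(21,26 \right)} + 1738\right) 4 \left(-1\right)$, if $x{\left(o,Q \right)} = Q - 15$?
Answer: $-6996$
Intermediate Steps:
$x{\left(o,Q \right)} = -15 + Q$
$\left(x{\left(21,26 \right)} + 1738\right) 4 \left(-1\right) = \left(\left(-15 + 26\right) + 1738\right) 4 \left(-1\right) = \left(11 + 1738\right) \left(-4\right) = 1749 \left(-4\right) = -6996$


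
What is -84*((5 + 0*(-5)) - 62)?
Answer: 4788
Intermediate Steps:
-84*((5 + 0*(-5)) - 62) = -84*((5 + 0) - 62) = -84*(5 - 62) = -84*(-57) = 4788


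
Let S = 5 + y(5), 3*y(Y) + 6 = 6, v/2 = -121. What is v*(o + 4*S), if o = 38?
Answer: -14036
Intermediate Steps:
v = -242 (v = 2*(-121) = -242)
y(Y) = 0 (y(Y) = -2 + (1/3)*6 = -2 + 2 = 0)
S = 5 (S = 5 + 0 = 5)
v*(o + 4*S) = -242*(38 + 4*5) = -242*(38 + 20) = -242*58 = -14036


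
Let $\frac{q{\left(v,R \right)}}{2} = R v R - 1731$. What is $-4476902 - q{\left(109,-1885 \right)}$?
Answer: $-779076490$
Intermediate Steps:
$q{\left(v,R \right)} = -3462 + 2 v R^{2}$ ($q{\left(v,R \right)} = 2 \left(R v R - 1731\right) = 2 \left(v R^{2} - 1731\right) = 2 \left(-1731 + v R^{2}\right) = -3462 + 2 v R^{2}$)
$-4476902 - q{\left(109,-1885 \right)} = -4476902 - \left(-3462 + 2 \cdot 109 \left(-1885\right)^{2}\right) = -4476902 - \left(-3462 + 2 \cdot 109 \cdot 3553225\right) = -4476902 - \left(-3462 + 774603050\right) = -4476902 - 774599588 = -779076490$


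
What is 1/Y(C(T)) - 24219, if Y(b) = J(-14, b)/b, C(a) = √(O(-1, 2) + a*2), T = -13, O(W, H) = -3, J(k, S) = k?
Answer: -24219 - I*√29/14 ≈ -24219.0 - 0.38465*I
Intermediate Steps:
C(a) = √(-3 + 2*a) (C(a) = √(-3 + a*2) = √(-3 + 2*a))
Y(b) = -14/b
1/Y(C(T)) - 24219 = 1/(-14/√(-3 + 2*(-13))) - 24219 = 1/(-14/√(-3 - 26)) - 24219 = 1/(-14*(-I*√29/29)) - 24219 = 1/(-(-14)*I*√29/29) - 24219 = 1/(14*I*√29/29) - 24219 = -I*√29/14 - 24219 = -24219 - I*√29/14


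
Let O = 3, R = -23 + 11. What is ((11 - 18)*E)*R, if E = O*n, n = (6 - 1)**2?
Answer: 6300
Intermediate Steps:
R = -12
n = 25 (n = 5**2 = 25)
E = 75 (E = 3*25 = 75)
((11 - 18)*E)*R = ((11 - 18)*75)*(-12) = -7*75*(-12) = -525*(-12) = 6300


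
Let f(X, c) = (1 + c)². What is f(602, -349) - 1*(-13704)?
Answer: 134808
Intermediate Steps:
f(602, -349) - 1*(-13704) = (1 - 349)² - 1*(-13704) = (-348)² + 13704 = 121104 + 13704 = 134808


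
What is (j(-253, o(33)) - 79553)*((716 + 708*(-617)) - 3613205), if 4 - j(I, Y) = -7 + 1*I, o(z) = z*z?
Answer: 321066929925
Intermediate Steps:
o(z) = z²
j(I, Y) = 11 - I (j(I, Y) = 4 - (-7 + 1*I) = 4 - (-7 + I) = 4 + (7 - I) = 11 - I)
(j(-253, o(33)) - 79553)*((716 + 708*(-617)) - 3613205) = ((11 - 1*(-253)) - 79553)*((716 + 708*(-617)) - 3613205) = ((11 + 253) - 79553)*((716 - 436836) - 3613205) = (264 - 79553)*(-436120 - 3613205) = -79289*(-4049325) = 321066929925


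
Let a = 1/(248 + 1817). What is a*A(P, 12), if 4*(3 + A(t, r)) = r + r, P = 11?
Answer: 3/2065 ≈ 0.0014528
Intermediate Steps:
A(t, r) = -3 + r/2 (A(t, r) = -3 + (r + r)/4 = -3 + (2*r)/4 = -3 + r/2)
a = 1/2065 ≈ 0.00048426
a*A(P, 12) = (-3 + (½)*12)/2065 = (-3 + 6)/2065 = (1/2065)*3 = 3/2065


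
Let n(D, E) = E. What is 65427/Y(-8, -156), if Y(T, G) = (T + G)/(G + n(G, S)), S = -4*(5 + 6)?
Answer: 3271350/41 ≈ 79789.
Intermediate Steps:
S = -44 (S = -4*11 = -44)
Y(T, G) = (G + T)/(-44 + G) (Y(T, G) = (T + G)/(G - 44) = (G + T)/(-44 + G))
65427/Y(-8, -156) = 65427/(((-156 - 8)/(-44 - 156))) = 65427/((-164/(-200))) = 65427/((-1/200*(-164))) = 65427/(41/50) = 65427*(50/41) = 3271350/41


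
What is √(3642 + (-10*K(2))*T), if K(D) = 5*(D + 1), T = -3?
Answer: 2*√1023 ≈ 63.969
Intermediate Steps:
K(D) = 5 + 5*D (K(D) = 5*(1 + D) = 5 + 5*D)
√(3642 + (-10*K(2))*T) = √(3642 - 10*(5 + 5*2)*(-3)) = √(3642 - 10*(5 + 10)*(-3)) = √(3642 - 10*15*(-3)) = √(3642 - 150*(-3)) = √(3642 + 450) = √4092 = 2*√1023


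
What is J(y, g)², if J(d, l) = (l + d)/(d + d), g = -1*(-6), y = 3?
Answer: 9/4 ≈ 2.2500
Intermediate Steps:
g = 6
J(d, l) = (d + l)/(2*d) (J(d, l) = (d + l)/((2*d)) = (d + l)*(1/(2*d)) = (d + l)/(2*d))
J(y, g)² = ((½)*(3 + 6)/3)² = ((½)*(⅓)*9)² = (3/2)² = 9/4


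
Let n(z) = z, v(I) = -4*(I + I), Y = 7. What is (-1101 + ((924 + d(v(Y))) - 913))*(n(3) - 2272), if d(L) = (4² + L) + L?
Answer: 2691034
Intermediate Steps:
v(I) = -8*I
d(L) = 16 + 2*L (d(L) = (16 + L) + L = 16 + 2*L)
(-1101 + ((924 + d(v(Y))) - 913))*(n(3) - 2272) = (-1101 + ((924 + (16 + 2*(-8*7))) - 913))*(3 - 2272) = (-1101 + ((924 + (16 + 2*(-56))) - 913))*(-2269) = (-1101 + ((924 + (16 - 112)) - 913))*(-2269) = (-1101 + ((924 - 96) - 913))*(-2269) = (-1101 + (828 - 913))*(-2269) = (-1101 - 85)*(-2269) = -1186*(-2269) = 2691034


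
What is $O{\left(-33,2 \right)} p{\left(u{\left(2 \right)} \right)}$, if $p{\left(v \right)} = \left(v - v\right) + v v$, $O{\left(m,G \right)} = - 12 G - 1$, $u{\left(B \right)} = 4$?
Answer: $-400$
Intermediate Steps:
$O{\left(m,G \right)} = -1 - 12 G$
$p{\left(v \right)} = v^{2}$ ($p{\left(v \right)} = 0 + v^{2} = v^{2}$)
$O{\left(-33,2 \right)} p{\left(u{\left(2 \right)} \right)} = \left(-1 - 24\right) 4^{2} = \left(-1 - 24\right) 16 = \left(-25\right) 16 = -400$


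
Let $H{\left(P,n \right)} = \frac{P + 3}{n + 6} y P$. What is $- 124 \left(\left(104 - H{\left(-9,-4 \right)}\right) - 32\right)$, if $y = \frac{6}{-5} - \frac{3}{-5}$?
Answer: $- \frac{54684}{5} \approx -10937.0$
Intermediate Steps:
$y = - \frac{3}{5}$ ($y = 6 \left(- \frac{1}{5}\right) - - \frac{3}{5} = - \frac{6}{5} + \frac{3}{5} = - \frac{3}{5} \approx -0.6$)
$H{\left(P,n \right)} = - \frac{3 P \left(3 + P\right)}{5 \left(6 + n\right)}$ ($H{\left(P,n \right)} = \frac{P + 3}{n + 6} \left(- \frac{3}{5}\right) P = \frac{3 + P}{6 + n} \left(- \frac{3}{5}\right) P = - \frac{3 \left(3 + P\right)}{5 \left(6 + n\right)} P = - \frac{3 P \left(3 + P\right)}{5 \left(6 + n\right)}$)
$- 124 \left(\left(104 - H{\left(-9,-4 \right)}\right) - 32\right) = - 124 \left(\left(104 - \left(-3\right) \left(-9\right) \frac{1}{30 + 5 \left(-4\right)} \left(3 - 9\right)\right) - 32\right) = - 124 \left(\left(104 - \left(-3\right) \left(-9\right) \frac{1}{30 - 20} \left(-6\right)\right) - 32\right) = - 124 \left(\left(104 - \left(-3\right) \left(-9\right) \frac{1}{10} \left(-6\right)\right) - 32\right) = - 124 \left(\left(104 - - \frac{81}{5}\right) - 32\right) = - 124 \left(\left(104 + \frac{81}{5}\right) - 32\right) = - 124 \left(\frac{601}{5} - 32\right) = \left(-124\right) \frac{441}{5} = - \frac{54684}{5}$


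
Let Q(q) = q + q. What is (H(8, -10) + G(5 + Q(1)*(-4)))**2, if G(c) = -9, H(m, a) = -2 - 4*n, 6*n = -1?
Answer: 961/9 ≈ 106.78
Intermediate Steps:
n = -1/6 (n = (1/6)*(-1) = -1/6 ≈ -0.16667)
Q(q) = 2*q
H(m, a) = -4/3 (H(m, a) = -2 - 4*(-1/6) = -2 + 2/3 = -4/3)
(H(8, -10) + G(5 + Q(1)*(-4)))**2 = (-4/3 - 9)**2 = (-31/3)**2 = 961/9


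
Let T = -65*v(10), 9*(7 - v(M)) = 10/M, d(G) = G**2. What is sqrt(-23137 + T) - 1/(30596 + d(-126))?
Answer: -1/46472 + I*sqrt(212263)/3 ≈ -2.1518e-5 + 153.57*I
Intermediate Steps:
v(M) = 7 - 10/(9*M)
T = -4030/9 (T = -65*(7 - 10/9/10) = -65*(7 - 10/9*1/10) = -65*(7 - 1/9) = -65*62/9 = -4030/9 ≈ -447.78)
sqrt(-23137 + T) - 1/(30596 + d(-126)) = sqrt(-23137 - 4030/9) - 1/(30596 + (-126)**2) = sqrt(-212263/9) - 1/(30596 + 15876) = I*sqrt(212263)/3 - 1/46472 = -1/46472 + I*sqrt(212263)/3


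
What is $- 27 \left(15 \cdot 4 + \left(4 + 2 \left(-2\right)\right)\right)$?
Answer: $-1620$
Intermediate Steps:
$- 27 \left(15 \cdot 4 + \left(4 + 2 \left(-2\right)\right)\right) = - 27 \left(60 + \left(4 - 4\right)\right) = - 27 \left(60 + 0\right) = \left(-27\right) 60 = -1620$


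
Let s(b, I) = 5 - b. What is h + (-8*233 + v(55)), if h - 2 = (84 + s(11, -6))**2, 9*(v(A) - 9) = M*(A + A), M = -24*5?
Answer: 8293/3 ≈ 2764.3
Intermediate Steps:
M = -120
v(A) = 9 - 80*A/3 (v(A) = 9 + (-120*(A + A))/9 = 9 + (-240*A)/9 = 9 - 80*A/3)
h = 6086 (h = 2 + (84 + (5 - 1*11))**2 = 2 + (84 + (5 - 11))**2 = 2 + (84 - 6)**2 = 2 + 78**2 = 2 + 6084 = 6086)
h + (-8*233 + v(55)) = 6086 + (-8*233 + (9 - 80/3*55)) = 6086 + (-1864 + (9 - 4400/3)) = 6086 + (-1864 - 4373/3) = 6086 - 9965/3 = 8293/3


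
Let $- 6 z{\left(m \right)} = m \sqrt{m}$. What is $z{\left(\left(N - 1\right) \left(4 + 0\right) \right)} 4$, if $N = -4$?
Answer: $\frac{80 i \sqrt{5}}{3} \approx 59.628 i$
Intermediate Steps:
$z{\left(m \right)} = - \frac{m^{\frac{3}{2}}}{6}$ ($z{\left(m \right)} = - \frac{m \sqrt{m}}{6} = - \frac{m^{\frac{3}{2}}}{6}$)
$z{\left(\left(N - 1\right) \left(4 + 0\right) \right)} 4 = - \frac{\left(\left(-4 - 1\right) \left(4 + 0\right)\right)^{\frac{3}{2}}}{6} \cdot 4 = - \frac{\left(\left(-5\right) 4\right)^{\frac{3}{2}}}{6} \cdot 4 = - \frac{\left(-20\right)^{\frac{3}{2}}}{6} \cdot 4 = - \frac{\left(-40\right) i \sqrt{5}}{6} \cdot 4 = \frac{20 i \sqrt{5}}{3} \cdot 4 = \frac{80 i \sqrt{5}}{3}$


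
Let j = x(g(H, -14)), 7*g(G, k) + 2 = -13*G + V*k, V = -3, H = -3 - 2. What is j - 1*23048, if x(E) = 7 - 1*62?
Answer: -23103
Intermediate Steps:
H = -5
g(G, k) = -2/7 - 13*G/7 - 3*k/7 (g(G, k) = -2/7 + (-13*G - 3*k)/7 = -2/7 + (-13*G/7 - 3*k/7) = -2/7 - 13*G/7 - 3*k/7)
x(E) = -55 (x(E) = 7 - 62 = -55)
j = -55
j - 1*23048 = -55 - 1*23048 = -55 - 23048 = -23103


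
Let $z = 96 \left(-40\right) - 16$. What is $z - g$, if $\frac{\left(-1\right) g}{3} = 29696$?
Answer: $85232$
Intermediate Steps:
$g = -89088$ ($g = \left(-3\right) 29696 = -89088$)
$z = -3856$ ($z = -3840 - 16 = -3856$)
$z - g = -3856 - -89088 = -3856 + 89088 = 85232$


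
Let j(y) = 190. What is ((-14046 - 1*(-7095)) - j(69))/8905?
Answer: -7141/8905 ≈ -0.80191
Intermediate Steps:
((-14046 - 1*(-7095)) - j(69))/8905 = ((-14046 - 1*(-7095)) - 1*190)/8905 = ((-14046 + 7095) - 190)*(1/8905) = (-6951 - 190)*(1/8905) = -7141*1/8905 = -7141/8905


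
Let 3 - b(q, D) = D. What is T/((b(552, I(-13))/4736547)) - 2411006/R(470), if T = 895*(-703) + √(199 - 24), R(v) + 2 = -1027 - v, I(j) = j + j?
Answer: -4467266252049131/43471 + 23682735*√7/29 ≈ -1.0276e+11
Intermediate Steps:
I(j) = 2*j
b(q, D) = 3 - D
R(v) = -1029 - v (R(v) = -2 + (-1027 - v) = -1029 - v)
T = -629185 + 5*√7 (T = -629185 + √175 = -629185 + 5*√7 ≈ -6.2917e+5)
T/((b(552, I(-13))/4736547)) - 2411006/R(470) = (-629185 + 5*√7)/(((3 - 2*(-13))/4736547)) - 2411006/(-1029 - 1*470) = (-629185 + 5*√7)/(((3 - 1*(-26))*(1/4736547))) - 2411006/(-1029 - 470) = (-629185 + 5*√7)/(((3 + 26)*(1/4736547))) - 2411006/(-1499) = (-629185 + 5*√7)/((29*(1/4736547))) - 2411006*(-1/1499) = (-629185 + 5*√7)/(29/4736547) + 2411006/1499 = (-629185 + 5*√7)*(4736547/29) + 2411006/1499 = (-2980164324195/29 + 23682735*√7/29) + 2411006/1499 = -4467266252049131/43471 + 23682735*√7/29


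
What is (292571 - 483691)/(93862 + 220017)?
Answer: -191120/313879 ≈ -0.60890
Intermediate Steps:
(292571 - 483691)/(93862 + 220017) = -191120/313879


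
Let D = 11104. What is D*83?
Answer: 921632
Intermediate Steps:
D*83 = 11104*83 = 921632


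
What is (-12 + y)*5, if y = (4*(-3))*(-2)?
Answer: 60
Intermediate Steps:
y = 24 (y = -12*(-2) = 24)
(-12 + y)*5 = (-12 + 24)*5 = 12*5 = 60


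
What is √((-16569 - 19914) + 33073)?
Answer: I*√3410 ≈ 58.395*I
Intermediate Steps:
√((-16569 - 19914) + 33073) = √(-36483 + 33073) = √(-3410) = I*√3410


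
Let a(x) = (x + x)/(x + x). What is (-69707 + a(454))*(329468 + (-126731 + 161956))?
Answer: -25421290258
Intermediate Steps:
a(x) = 1 (a(x) = (2*x)/((2*x)) = (2*x)*(1/(2*x)) = 1)
(-69707 + a(454))*(329468 + (-126731 + 161956)) = (-69707 + 1)*(329468 + (-126731 + 161956)) = -69706*(329468 + 35225) = -69706*364693 = -25421290258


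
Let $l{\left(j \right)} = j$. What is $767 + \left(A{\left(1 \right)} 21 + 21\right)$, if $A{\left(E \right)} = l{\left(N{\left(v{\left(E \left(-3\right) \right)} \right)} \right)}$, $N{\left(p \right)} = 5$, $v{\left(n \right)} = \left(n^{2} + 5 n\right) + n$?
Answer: $893$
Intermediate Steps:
$v{\left(n \right)} = n^{2} + 6 n$
$A{\left(E \right)} = 5$
$767 + \left(A{\left(1 \right)} 21 + 21\right) = 767 + \left(5 \cdot 21 + 21\right) = 767 + \left(105 + 21\right) = 767 + 126 = 893$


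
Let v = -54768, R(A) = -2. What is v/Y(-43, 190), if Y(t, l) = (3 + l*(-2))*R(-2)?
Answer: -27384/377 ≈ -72.637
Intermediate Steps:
Y(t, l) = -6 + 4*l (Y(t, l) = (3 + l*(-2))*(-2) = (3 - 2*l)*(-2) = -6 + 4*l)
v/Y(-43, 190) = -54768/(-6 + 4*190) = -54768/(-6 + 760) = -54768/754 = -54768*1/754 = -27384/377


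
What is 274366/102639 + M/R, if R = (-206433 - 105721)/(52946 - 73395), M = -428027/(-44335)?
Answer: 4695417292138537/1420456797290010 ≈ 3.3056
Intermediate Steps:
M = 428027/44335 (M = -428027*(-1/44335) = 428027/44335 ≈ 9.6544)
R = 312154/20449 (R = -312154/(-20449) = -312154*(-1/20449) = 312154/20449 ≈ 15.265)
274366/102639 + M/R = 274366/102639 + 428027/(44335*(312154/20449)) = 274366*(1/102639) + (428027/44335)*(20449/312154) = 274366/102639 + 8752724123/13839347590 = 4695417292138537/1420456797290010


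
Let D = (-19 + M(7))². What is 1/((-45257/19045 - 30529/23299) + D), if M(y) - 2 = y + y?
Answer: 443729455/2357697447 ≈ 0.18820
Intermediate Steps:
M(y) = 2 + 2*y (M(y) = 2 + (y + y) = 2 + 2*y)
D = 9 (D = (-19 + (2 + 2*7))² = (-19 + (2 + 14))² = (-19 + 16)² = (-3)² = 9)
1/((-45257/19045 - 30529/23299) + D) = 1/((-45257/19045 - 30529/23299) + 9) = 1/(-1635867648/443729455 + 9) = 1/(2357697447/443729455) = 443729455/2357697447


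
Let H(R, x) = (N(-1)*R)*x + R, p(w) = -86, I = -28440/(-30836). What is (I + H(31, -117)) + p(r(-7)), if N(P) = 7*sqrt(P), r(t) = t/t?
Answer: -416885/7709 - 25389*I ≈ -54.078 - 25389.0*I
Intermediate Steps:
r(t) = 1
I = 7110/7709 (I = -28440*(-1/30836) = 7110/7709 ≈ 0.92230)
H(R, x) = R + 7*I*R*x (H(R, x) = ((7*sqrt(-1))*R)*x + R = ((7*I)*R)*x + R = (7*I*R)*x + R = 7*I*R*x + R = R + 7*I*R*x)
(I + H(31, -117)) + p(r(-7)) = (7110/7709 + 31*(1 + 7*I*(-117))) - 86 = (7110/7709 + 31*(1 - 819*I)) - 86 = (7110/7709 + (31 - 25389*I)) - 86 = (246089/7709 - 25389*I) - 86 = -416885/7709 - 25389*I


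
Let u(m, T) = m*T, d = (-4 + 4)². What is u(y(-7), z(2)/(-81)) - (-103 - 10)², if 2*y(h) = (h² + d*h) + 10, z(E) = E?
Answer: -1034348/81 ≈ -12770.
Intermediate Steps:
d = 0 (d = 0² = 0)
y(h) = 5 + h²/2 (y(h) = ((h² + 0*h) + 10)/2 = ((h² + 0) + 10)/2 = (h² + 10)/2 = (10 + h²)/2 = 5 + h²/2)
u(m, T) = T*m
u(y(-7), z(2)/(-81)) - (-103 - 10)² = (2/(-81))*(5 + (½)*(-7)²) - (-103 - 10)² = (2*(-1/81))*(5 + (½)*49) - 1*(-113)² = -2*(5 + 49/2)/81 - 1*12769 = -2/81*59/2 - 12769 = -59/81 - 12769 = -1034348/81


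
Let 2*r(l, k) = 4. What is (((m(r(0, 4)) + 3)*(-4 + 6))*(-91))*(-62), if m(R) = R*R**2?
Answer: 124124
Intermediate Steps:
r(l, k) = 2 (r(l, k) = (1/2)*4 = 2)
m(R) = R**3
(((m(r(0, 4)) + 3)*(-4 + 6))*(-91))*(-62) = (((2**3 + 3)*(-4 + 6))*(-91))*(-62) = (((8 + 3)*2)*(-91))*(-62) = ((11*2)*(-91))*(-62) = (22*(-91))*(-62) = -2002*(-62) = 124124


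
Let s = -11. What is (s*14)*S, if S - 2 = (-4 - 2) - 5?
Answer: 1386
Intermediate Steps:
S = -9 (S = 2 + ((-4 - 2) - 5) = 2 + (-6 - 5) = 2 - 11 = -9)
(s*14)*S = -11*14*(-9) = -154*(-9) = 1386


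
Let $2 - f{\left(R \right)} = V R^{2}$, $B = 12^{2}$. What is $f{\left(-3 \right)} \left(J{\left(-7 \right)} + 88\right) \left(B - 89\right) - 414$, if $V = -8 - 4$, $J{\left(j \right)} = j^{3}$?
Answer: $-1543164$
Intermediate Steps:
$B = 144$
$V = -12$ ($V = -8 - 4 = -12$)
$f{\left(R \right)} = 2 + 12 R^{2}$ ($f{\left(R \right)} = 2 - - 12 R^{2} = 2 + 12 R^{2}$)
$f{\left(-3 \right)} \left(J{\left(-7 \right)} + 88\right) \left(B - 89\right) - 414 = \left(2 + 12 \left(-3\right)^{2}\right) \left(\left(-7\right)^{3} + 88\right) \left(144 - 89\right) - 414 = \left(2 + 12 \cdot 9\right) \left(-343 + 88\right) 55 - 414 = \left(2 + 108\right) \left(\left(-255\right) 55\right) - 414 = 110 \left(-14025\right) - 414 = -1542750 - 414 = -1543164$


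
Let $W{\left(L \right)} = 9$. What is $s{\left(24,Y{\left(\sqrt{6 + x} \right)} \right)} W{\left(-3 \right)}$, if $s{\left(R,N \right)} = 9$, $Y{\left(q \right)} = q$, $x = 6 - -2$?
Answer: $81$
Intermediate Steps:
$x = 8$ ($x = 6 + 2 = 8$)
$s{\left(24,Y{\left(\sqrt{6 + x} \right)} \right)} W{\left(-3 \right)} = 9 \cdot 9 = 81$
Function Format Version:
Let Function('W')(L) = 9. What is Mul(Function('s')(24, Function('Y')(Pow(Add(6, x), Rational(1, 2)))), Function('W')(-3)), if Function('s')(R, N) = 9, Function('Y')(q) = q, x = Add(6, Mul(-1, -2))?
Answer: 81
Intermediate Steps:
x = 8 (x = Add(6, 2) = 8)
Mul(Function('s')(24, Function('Y')(Pow(Add(6, x), Rational(1, 2)))), Function('W')(-3)) = Mul(9, 9) = 81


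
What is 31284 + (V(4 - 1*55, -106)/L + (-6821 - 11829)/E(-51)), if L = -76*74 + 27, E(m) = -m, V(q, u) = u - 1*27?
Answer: 8825546681/285447 ≈ 30918.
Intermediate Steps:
V(q, u) = -27 + u (V(q, u) = u - 27 = -27 + u)
L = -5597 (L = -5624 + 27 = -5597)
31284 + (V(4 - 1*55, -106)/L + (-6821 - 11829)/E(-51)) = 31284 + ((-27 - 106)/(-5597) + (-6821 - 11829)/((-1*(-51)))) = 31284 + (-133*(-1/5597) - 18650/51) = 31284 + (133/5597 - 18650*1/51) = 31284 + (133/5597 - 18650/51) = 31284 - 104377267/285447 = 8825546681/285447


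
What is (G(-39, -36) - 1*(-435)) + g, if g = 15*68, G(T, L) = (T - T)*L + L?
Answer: 1419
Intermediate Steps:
G(T, L) = L (G(T, L) = 0*L + L = 0 + L = L)
g = 1020
(G(-39, -36) - 1*(-435)) + g = (-36 - 1*(-435)) + 1020 = (-36 + 435) + 1020 = 399 + 1020 = 1419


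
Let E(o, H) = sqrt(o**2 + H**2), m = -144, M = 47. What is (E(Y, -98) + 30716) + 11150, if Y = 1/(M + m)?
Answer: 41866 + sqrt(90364037)/97 ≈ 41964.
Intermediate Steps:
Y = -1/97 (Y = 1/(47 - 144) = 1/(-97) = -1/97 ≈ -0.010309)
E(o, H) = sqrt(H**2 + o**2)
(E(Y, -98) + 30716) + 11150 = (sqrt((-98)**2 + (-1/97)**2) + 30716) + 11150 = (sqrt(9604 + 1/9409) + 30716) + 11150 = (sqrt(90364037/9409) + 30716) + 11150 = (sqrt(90364037)/97 + 30716) + 11150 = (30716 + sqrt(90364037)/97) + 11150 = 41866 + sqrt(90364037)/97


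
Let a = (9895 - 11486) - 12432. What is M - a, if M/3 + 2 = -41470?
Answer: -110393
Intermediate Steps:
M = -124416 (M = -6 + 3*(-41470) = -6 - 124410 = -124416)
a = -14023 (a = -1591 - 12432 = -14023)
M - a = -124416 - 1*(-14023) = -124416 + 14023 = -110393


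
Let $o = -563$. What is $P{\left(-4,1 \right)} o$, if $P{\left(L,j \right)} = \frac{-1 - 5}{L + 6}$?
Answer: $1689$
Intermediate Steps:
$P{\left(L,j \right)} = - \frac{6}{6 + L}$
$P{\left(-4,1 \right)} o = - \frac{6}{6 - 4} \left(-563\right) = - \frac{6}{2} \left(-563\right) = \left(-6\right) \frac{1}{2} \left(-563\right) = \left(-3\right) \left(-563\right) = 1689$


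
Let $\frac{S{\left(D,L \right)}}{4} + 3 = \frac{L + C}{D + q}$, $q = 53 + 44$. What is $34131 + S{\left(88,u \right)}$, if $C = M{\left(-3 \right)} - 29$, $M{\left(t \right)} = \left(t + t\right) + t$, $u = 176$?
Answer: $\frac{6312567}{185} \approx 34122.0$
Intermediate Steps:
$q = 97$
$M{\left(t \right)} = 3 t$ ($M{\left(t \right)} = 2 t + t = 3 t$)
$C = -38$ ($C = 3 \left(-3\right) - 29 = -9 - 29 = -38$)
$S{\left(D,L \right)} = -12 + \frac{4 \left(-38 + L\right)}{97 + D}$ ($S{\left(D,L \right)} = -12 + 4 \frac{L - 38}{D + 97} = -12 + 4 \frac{-38 + L}{97 + D} = -12 + \frac{4 \left(-38 + L\right)}{97 + D}$)
$34131 + S{\left(88,u \right)} = 34131 + \frac{4 \left(-329 + 176 - 264\right)}{97 + 88} = 34131 + \frac{4 \left(-329 + 176 - 264\right)}{185} = 34131 + 4 \cdot \frac{1}{185} \left(-417\right) = 34131 - \frac{1668}{185} = \frac{6312567}{185}$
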